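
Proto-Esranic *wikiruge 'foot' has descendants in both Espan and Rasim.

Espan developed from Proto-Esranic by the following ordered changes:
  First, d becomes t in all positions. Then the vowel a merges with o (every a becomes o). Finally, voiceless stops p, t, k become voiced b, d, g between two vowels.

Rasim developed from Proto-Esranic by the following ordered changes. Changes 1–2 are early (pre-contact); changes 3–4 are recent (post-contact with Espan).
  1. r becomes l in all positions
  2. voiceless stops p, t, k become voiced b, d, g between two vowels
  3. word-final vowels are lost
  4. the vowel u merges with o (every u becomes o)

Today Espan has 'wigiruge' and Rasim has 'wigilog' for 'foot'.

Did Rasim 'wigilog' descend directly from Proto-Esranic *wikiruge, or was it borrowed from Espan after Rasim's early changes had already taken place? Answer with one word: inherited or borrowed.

If inherited, *wikiruge would pass through all of Rasim's changes:
Rasim: *wikiruge
  wikiruge → wikiluge   [unconditioned shift]
  wikiluge → wigiluge   [intervocalic voicing]
  wigiluge → wigilug   [apocope]
  wigilug → wigilog   [vowel merger]
  giving Rasim wigilog.
If borrowed from Espan 'wigiruge' after the early changes, it would undergo only the recent ones:
  rule 3 (apocope): wigiruge → wigirug
  rule 4 (vowel merger): wigirug → wigirog
  ⇒ as a loan: wigirog
Rasim 'wigilog' matches the inherited outcome exactly, so it is an inherited cognate, not a loan.

inherited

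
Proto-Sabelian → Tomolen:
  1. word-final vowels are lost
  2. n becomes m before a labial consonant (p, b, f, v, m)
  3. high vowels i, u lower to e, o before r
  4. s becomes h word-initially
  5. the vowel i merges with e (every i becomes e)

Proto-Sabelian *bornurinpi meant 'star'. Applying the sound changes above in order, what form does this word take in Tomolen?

Tomolen: *bornurinpi > bornurinp > bornurimp > bornorimp > bornoremp  (by apocope, nasal place assimilation, pre-rhotic lowering, vowel merger)

bornoremp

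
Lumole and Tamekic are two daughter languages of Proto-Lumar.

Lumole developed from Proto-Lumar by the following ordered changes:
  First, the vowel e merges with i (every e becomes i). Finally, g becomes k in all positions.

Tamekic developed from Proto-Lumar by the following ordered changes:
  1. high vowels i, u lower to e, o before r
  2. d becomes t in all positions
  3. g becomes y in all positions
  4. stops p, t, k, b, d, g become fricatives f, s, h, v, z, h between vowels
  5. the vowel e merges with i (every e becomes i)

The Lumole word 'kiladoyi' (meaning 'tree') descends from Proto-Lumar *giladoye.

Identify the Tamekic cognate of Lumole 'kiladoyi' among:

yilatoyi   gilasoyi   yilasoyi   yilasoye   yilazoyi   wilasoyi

yilasoyi

Tamekic: start from *giladoye.
  rule 1: no change — giladoye
  rule 2 (unconditioned shift): giladoye → gilatoye
  rule 3 (unconditioned shift): gilatoye → yilatoye
  rule 4 (intervocalic lenition): yilatoye → yilasoye
  rule 5 (vowel merger): yilasoye → yilasoyi
  ⇒ Tamekic yilasoyi
The other candidates each miss or misapply at least one Tamekic change.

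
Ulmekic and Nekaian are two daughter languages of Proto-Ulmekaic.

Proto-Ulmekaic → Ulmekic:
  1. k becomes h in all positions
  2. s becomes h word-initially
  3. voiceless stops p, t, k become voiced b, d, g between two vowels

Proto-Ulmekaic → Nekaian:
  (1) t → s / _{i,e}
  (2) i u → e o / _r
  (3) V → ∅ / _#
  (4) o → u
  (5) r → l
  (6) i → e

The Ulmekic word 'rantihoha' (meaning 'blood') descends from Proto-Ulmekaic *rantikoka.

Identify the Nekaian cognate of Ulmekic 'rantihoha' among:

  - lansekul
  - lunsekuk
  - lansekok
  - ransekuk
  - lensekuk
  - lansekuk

lansekuk

Nekaian: *rantikoka
  rantikoka → ransikoka   [palatalisation]
  ransikoka (rule 2 does not apply)
  ransikoka → ransikok   [apocope]
  ransikok → ransikuk   [vowel merger]
  ransikuk → lansikuk   [unconditioned shift]
  lansikuk → lansekuk   [vowel merger]
  giving Nekaian lansekuk.
The other candidates each miss or misapply at least one Nekaian change.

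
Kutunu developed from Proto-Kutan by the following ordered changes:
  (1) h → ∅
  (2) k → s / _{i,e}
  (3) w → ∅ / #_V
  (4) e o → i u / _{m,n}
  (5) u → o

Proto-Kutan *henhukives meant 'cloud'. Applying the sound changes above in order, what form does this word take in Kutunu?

Kutunu: *henhukives
  henhukives → enukives   [h-loss]
  enukives → enusives   [palatalisation]
  enusives (rule 3 does not apply)
  enusives → inusives   [pre-nasal raising]
  inusives → inosives   [vowel merger]
  giving Kutunu inosives.

inosives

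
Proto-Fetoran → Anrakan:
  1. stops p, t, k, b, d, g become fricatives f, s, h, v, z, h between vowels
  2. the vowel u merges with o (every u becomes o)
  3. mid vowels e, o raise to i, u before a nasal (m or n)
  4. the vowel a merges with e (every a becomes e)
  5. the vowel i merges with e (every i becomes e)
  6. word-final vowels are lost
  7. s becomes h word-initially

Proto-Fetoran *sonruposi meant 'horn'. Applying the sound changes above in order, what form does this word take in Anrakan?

Anrakan: *sonruposi
  sonruposi → sonrufosi   [intervocalic lenition]
  sonrufosi → sonrofosi   [vowel merger]
  sonrofosi → sunrofosi   [pre-nasal raising]
  sunrofosi (rule 4 does not apply)
  sunrofosi → sunrofose   [vowel merger]
  sunrofose → sunrofos   [apocope]
  sunrofos → hunrofos   [debuccalisation]
  giving Anrakan hunrofos.

hunrofos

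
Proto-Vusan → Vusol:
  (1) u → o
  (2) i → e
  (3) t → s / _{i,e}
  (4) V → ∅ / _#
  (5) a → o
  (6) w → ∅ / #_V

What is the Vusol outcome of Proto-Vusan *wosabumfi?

Vusol: *wosabumfi > wosabomfi > wosabomfe > wosabomf > wosobomf > osobomf  (by vowel merger, vowel merger, apocope, vowel merger, glide loss)

osobomf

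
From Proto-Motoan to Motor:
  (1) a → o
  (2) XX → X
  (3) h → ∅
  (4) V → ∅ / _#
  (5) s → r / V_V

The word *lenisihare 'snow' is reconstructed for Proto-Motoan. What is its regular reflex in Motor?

Motor: start from *lenisihare.
  rule 1 (vowel merger): lenisihare → lenisihore
  rule 2: no change — lenisihore
  rule 3 (h-loss): lenisihore → lenisiore
  rule 4 (apocope): lenisiore → lenisior
  rule 5 (rhotacism): lenisior → lenirior
  ⇒ Motor lenirior

lenirior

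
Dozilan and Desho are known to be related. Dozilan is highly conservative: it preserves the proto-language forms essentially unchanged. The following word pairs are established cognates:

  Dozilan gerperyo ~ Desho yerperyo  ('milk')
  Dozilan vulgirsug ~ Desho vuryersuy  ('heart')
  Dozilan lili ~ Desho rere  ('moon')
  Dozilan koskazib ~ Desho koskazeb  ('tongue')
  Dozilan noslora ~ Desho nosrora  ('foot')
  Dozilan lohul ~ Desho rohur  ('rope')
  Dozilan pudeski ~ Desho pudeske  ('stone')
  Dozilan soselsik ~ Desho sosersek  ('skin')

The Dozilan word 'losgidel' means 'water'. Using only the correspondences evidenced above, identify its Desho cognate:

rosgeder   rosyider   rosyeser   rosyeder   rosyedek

rosyeder

lohul ~ rohur — Dozilan l corresponds to Desho r word-initially before a back vowel.
vulgirsug ~ vuryersuy — Dozilan g corresponds to Desho y after a consonant, before a front vowel.
lili ~ rere, soselsik ~ sosersek — Dozilan i corresponds to Desho e after a consonant, before a consonant other than r, m, n, p, b, f, v.
lohul ~ rohur — Dozilan l corresponds to Desho r word-finally.
Applying these to Dozilan 'losgidel':
  losgidel → rosgidel   (l→r word-initially before a back vowel)
  rosgidel → rosyidel   (g→y after a consonant, before a front vowel)
  rosyidel → rosyedel   (i→e after a consonant, before a consonant other than r, m, n, p, b, f, v)
  rosyedel → rosyeder   (l→r word-finally)
So the Desho cognate is 'rosyeder'.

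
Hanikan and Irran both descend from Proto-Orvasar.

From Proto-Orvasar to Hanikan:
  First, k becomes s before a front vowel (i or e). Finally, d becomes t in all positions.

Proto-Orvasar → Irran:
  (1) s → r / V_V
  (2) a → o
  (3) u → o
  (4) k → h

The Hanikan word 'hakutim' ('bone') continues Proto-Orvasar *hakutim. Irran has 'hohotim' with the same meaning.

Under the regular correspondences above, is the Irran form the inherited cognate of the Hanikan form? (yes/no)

yes

Derive the expected Irran reflex of *hakutim:
Irran: *hakutim
  hakutim (rule 1 does not apply)
  hakutim → hokutim   [vowel merger]
  hokutim → hokotim   [vowel merger]
  hokotim → hohotim   [unconditioned shift]
  giving Irran hohotim.
Irran 'hohotim' matches the regular reflex exactly, so the pair is cognate.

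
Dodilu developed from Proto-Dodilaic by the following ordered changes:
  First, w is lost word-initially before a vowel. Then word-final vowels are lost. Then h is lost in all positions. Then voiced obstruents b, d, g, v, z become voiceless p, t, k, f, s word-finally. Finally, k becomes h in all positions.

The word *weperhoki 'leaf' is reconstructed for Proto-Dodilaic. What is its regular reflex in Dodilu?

eperoh

Dodilu: *weperhoki
  weperhoki → eperhoki   [glide loss]
  eperhoki → eperhok   [apocope]
  eperhok → eperok   [h-loss]
  eperok (rule 4 does not apply)
  eperok → eperoh   [unconditioned shift]
  giving Dodilu eperoh.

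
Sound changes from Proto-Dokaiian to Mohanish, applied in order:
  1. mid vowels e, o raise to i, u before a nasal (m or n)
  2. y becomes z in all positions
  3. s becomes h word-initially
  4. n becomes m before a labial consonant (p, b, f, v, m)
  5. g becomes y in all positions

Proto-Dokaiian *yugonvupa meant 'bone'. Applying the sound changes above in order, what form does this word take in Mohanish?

Mohanish: start from *yugonvupa.
  rule 1 (pre-nasal raising): yugonvupa → yugunvupa
  rule 2 (unconditioned shift): yugunvupa → zugunvupa
  rule 3: no change — zugunvupa
  rule 4 (nasal place assimilation): zugunvupa → zugumvupa
  rule 5 (unconditioned shift): zugumvupa → zuyumvupa
  ⇒ Mohanish zuyumvupa

zuyumvupa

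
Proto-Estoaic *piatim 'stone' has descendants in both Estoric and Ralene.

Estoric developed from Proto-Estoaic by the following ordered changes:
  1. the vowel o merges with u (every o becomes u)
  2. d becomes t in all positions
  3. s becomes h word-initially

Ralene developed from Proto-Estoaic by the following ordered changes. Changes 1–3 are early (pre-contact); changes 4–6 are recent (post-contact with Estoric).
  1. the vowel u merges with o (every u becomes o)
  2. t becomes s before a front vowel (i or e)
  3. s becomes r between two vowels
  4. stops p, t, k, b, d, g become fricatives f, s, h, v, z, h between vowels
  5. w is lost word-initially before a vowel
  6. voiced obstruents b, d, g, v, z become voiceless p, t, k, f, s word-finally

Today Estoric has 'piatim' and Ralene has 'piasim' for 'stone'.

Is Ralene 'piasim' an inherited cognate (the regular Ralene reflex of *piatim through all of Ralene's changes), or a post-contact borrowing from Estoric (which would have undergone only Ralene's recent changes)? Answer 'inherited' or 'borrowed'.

borrowed

If inherited, *piatim would pass through all of Ralene's changes:
Ralene: *piatim
  piatim (rule 1 does not apply)
  piatim → piasim   [palatalisation]
  piasim → piarim   [rhotacism]
  piarim (rule 4 does not apply)
  piarim (rule 5 does not apply)
  piarim (rule 6 does not apply)
  giving Ralene piarim.
If borrowed from Estoric 'piatim' after the early changes, it would undergo only the recent ones:
  rule 4 (intervocalic lenition): piatim → piasim
  rule 5 (glide loss): no change (piasim)
  rule 6 (final devoicing): no change (piasim)
  ⇒ as a loan: piasim
Ralene 'piasim' matches the loan outcome 'piasim', not the inherited 'piarim' — it skipped the early Ralene changes, so it was borrowed from Estoric.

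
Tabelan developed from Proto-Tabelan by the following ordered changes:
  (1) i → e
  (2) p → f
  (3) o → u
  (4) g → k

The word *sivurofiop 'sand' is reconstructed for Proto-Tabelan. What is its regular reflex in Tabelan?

sevurufeuf

Tabelan: *sivurofiop > sevurofeop > sevurofeof > sevurufeuf  (by vowel merger, unconditioned shift, vowel merger)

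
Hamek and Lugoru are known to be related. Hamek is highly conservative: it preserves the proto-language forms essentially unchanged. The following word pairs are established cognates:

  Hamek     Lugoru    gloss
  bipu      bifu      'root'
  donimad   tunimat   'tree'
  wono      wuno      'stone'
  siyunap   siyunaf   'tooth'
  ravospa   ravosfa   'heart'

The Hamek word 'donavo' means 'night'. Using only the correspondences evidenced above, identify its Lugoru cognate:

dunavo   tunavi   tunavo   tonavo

tunavo

donimad ~ tunimat — Hamek d corresponds to Lugoru t word-initially before a back vowel.
donimad ~ tunimat, wono ~ wuno — Hamek o corresponds to Lugoru u after a consonant, before a nasal.
Applying these to Hamek 'donavo':
  donavo → tonavo   (d→t word-initially before a back vowel)
  tonavo → tunavo   (o→u after a consonant, before a nasal)
So the Lugoru cognate is 'tunavo'.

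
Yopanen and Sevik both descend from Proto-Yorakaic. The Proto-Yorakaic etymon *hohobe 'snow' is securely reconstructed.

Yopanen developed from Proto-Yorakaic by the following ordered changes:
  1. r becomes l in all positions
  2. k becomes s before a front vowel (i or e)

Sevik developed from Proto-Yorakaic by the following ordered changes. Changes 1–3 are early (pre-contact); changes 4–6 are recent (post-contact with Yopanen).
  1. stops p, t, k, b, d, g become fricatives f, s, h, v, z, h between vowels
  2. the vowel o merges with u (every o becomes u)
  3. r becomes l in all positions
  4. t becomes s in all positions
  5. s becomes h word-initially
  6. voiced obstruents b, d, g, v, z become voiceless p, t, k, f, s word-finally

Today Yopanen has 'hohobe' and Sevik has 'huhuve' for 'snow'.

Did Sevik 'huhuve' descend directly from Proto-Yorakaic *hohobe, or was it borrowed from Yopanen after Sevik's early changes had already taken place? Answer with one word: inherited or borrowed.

If inherited, *hohobe would pass through all of Sevik's changes:
Sevik: *hohobe
  hohobe → hohove   [intervocalic lenition]
  hohove → huhuve   [vowel merger]
  huhuve (rule 3 does not apply)
  huhuve (rule 4 does not apply)
  huhuve (rule 5 does not apply)
  huhuve (rule 6 does not apply)
  giving Sevik huhuve.
If borrowed from Yopanen 'hohobe' after the early changes, it would undergo only the recent ones:
  rule 4 (unconditioned shift): no change (hohobe)
  rule 5 (debuccalisation): no change (hohobe)
  rule 6 (final devoicing): no change (hohobe)
  ⇒ as a loan: hohobe
Sevik 'huhuve' matches the inherited outcome exactly, so it is an inherited cognate, not a loan.

inherited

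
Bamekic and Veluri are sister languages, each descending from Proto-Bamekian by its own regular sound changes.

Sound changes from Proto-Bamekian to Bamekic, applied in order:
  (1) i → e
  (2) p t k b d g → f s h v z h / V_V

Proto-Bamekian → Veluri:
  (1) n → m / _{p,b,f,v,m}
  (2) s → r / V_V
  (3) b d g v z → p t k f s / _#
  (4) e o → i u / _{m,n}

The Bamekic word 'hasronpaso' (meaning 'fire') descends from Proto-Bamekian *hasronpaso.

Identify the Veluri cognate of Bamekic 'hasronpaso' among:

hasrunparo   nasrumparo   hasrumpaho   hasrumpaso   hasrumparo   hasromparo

hasrumparo

Veluri: start from *hasronpaso.
  rule 1 (nasal place assimilation): hasronpaso → hasrompaso
  rule 2 (rhotacism): hasrompaso → hasromparo
  rule 3: no change — hasromparo
  rule 4 (pre-nasal raising): hasromparo → hasrumparo
  ⇒ Veluri hasrumparo
The other candidates each miss or misapply at least one Veluri change.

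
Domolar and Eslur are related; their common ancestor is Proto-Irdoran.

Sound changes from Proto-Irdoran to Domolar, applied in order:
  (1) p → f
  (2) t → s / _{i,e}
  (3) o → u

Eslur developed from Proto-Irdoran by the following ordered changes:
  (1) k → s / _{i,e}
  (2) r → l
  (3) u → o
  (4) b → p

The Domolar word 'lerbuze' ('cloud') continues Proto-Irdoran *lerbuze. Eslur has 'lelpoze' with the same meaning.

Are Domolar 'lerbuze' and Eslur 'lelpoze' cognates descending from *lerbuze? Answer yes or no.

yes

Derive the expected Eslur reflex of *lerbuze:
Eslur: *lerbuze > lelbuze > lelboze > lelpoze  (by unconditioned shift, vowel merger, unconditioned shift)
Eslur 'lelpoze' matches the regular reflex exactly, so the pair is cognate.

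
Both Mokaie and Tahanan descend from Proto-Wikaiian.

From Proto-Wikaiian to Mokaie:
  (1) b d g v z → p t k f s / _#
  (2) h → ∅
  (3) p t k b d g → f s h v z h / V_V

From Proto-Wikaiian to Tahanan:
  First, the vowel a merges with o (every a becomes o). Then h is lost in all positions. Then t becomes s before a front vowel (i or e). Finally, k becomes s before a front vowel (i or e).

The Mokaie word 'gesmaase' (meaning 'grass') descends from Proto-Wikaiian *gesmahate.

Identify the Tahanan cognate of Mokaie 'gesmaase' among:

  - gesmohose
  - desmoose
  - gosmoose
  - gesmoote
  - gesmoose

gesmoose

Tahanan: *gesmahate
  gesmahate → gesmohote   [vowel merger]
  gesmohote → gesmoote   [h-loss]
  gesmoote → gesmoose   [palatalisation]
  gesmoose (rule 4 does not apply)
  giving Tahanan gesmoose.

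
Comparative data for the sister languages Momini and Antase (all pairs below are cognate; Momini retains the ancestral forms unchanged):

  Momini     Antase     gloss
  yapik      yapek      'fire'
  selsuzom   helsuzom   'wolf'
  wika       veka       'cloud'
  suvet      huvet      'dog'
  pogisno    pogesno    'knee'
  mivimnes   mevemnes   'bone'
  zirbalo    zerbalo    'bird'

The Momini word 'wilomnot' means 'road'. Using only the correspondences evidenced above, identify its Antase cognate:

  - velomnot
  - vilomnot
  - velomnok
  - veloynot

velomnot

wika ~ veka — Momini w corresponds to Antase v word-initially before a front vowel.
yapik ~ yapek, wika ~ veka — Momini i corresponds to Antase e after a consonant, before a consonant other than r, m, n, p, b, f, v.
Applying these to Momini 'wilomnot':
  wilomnot → vilomnot   (w→v word-initially before a front vowel)
  vilomnot → velomnot   (i→e after a consonant, before a consonant other than r, m, n, p, b, f, v)
So the Antase cognate is 'velomnot'.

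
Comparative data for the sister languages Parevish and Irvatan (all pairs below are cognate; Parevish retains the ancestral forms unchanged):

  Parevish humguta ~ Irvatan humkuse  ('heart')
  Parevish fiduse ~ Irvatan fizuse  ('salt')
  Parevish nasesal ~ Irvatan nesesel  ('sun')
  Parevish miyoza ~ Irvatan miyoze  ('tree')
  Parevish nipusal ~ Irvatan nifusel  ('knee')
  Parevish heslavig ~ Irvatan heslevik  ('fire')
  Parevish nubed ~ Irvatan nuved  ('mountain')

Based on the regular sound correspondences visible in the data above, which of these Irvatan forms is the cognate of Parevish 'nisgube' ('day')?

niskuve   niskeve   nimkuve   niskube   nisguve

niskuve

humguta ~ humkuse — Parevish g corresponds to Irvatan k after a consonant, before a back vowel.
nubed ~ nuved — Parevish b corresponds to Irvatan v between vowels (before a front vowel).
Applying these to Parevish 'nisgube':
  nisgube → niskube   (g→k after a consonant, before a back vowel)
  niskube → niskuve   (b→v between vowels (before a front vowel))
So the Irvatan cognate is 'niskuve'.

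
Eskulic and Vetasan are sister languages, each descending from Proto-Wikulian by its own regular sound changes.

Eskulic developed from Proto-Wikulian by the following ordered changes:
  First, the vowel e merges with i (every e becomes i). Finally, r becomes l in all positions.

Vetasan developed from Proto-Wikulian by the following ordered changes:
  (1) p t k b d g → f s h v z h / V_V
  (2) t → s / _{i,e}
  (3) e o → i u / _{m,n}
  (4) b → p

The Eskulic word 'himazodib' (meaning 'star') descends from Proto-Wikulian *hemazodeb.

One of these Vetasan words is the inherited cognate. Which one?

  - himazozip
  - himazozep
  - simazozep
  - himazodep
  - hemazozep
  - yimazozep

himazozep

Vetasan: *hemazodeb > hemazozeb > himazozeb > himazozep  (by intervocalic lenition, pre-nasal raising, unconditioned shift)
Among the options, 'himazozep' alone shows every Vetasan change applied in order.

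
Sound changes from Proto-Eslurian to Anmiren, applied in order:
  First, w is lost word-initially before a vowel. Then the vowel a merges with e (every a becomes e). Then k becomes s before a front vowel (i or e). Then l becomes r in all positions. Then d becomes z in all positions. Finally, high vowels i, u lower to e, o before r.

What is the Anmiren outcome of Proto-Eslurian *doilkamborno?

Anmiren: start from *doilkamborno.
  rule 1: no change — doilkamborno
  rule 2 (vowel merger): doilkamborno → doilkemborno
  rule 3 (palatalisation): doilkemborno → doilsemborno
  rule 4 (unconditioned shift): doilsemborno → doirsemborno
  rule 5 (unconditioned shift): doirsemborno → zoirsemborno
  rule 6 (pre-rhotic lowering): zoirsemborno → zoersemborno
  ⇒ Anmiren zoersemborno

zoersemborno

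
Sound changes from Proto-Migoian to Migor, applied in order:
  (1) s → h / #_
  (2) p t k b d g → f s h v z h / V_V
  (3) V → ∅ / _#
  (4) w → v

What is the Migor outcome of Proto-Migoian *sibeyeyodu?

hiveyeyoz

Migor: *sibeyeyodu
  sibeyeyodu → hibeyeyodu   [debuccalisation]
  hibeyeyodu → hiveyeyozu   [intervocalic lenition]
  hiveyeyozu → hiveyeyoz   [apocope]
  hiveyeyoz (rule 4 does not apply)
  giving Migor hiveyeyoz.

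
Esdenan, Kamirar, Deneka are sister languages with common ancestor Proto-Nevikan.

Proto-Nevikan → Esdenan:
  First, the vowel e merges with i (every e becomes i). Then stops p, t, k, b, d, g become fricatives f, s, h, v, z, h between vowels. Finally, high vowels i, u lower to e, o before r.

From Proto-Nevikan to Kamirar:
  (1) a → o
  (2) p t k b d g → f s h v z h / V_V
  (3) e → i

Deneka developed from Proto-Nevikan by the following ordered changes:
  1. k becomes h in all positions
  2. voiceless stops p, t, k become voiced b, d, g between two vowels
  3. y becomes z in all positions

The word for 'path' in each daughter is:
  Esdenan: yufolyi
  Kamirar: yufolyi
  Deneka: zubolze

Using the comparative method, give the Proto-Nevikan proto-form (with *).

*yupolye

Position 3: Esdenan has f, Kamirar has f, Deneka has b. Taking the neighbouring segments as reconstructed: Esdenan f could go back to *p or *f; Kamirar f could go back to *p or *f; Deneka b could go back to *p or *b — the one source consistent with every daughter is *p.
Position 1: Esdenan has y, Kamirar has y, Deneka has z. Esdenan preserves y here (none of its changes turn any other segment into y), so the proto-segment is *y.
Position 7: Esdenan has i, Kamirar has i, Deneka has e. Deneka preserves e here (none of its changes turn any other segment into e), so the proto-segment is *e.
Continuing position by position gives *yupolye; check it forward:
Esdenan: *yupolye
  yupolye → yupolyi   [vowel merger]
  yupolyi → yufolyi   [intervocalic lenition]
  yufolyi (rule 3 does not apply)
  giving Esdenan yufolyi.
Kamirar: *yupolye
  yupolye (rule 1 does not apply)
  yupolye → yufolye   [intervocalic lenition]
  yufolye → yufolyi   [vowel merger]
  giving Kamirar yufolyi.
Deneka: start from *yupolye.
  rule 1: no change — yupolye
  rule 2 (intervocalic voicing): yupolye → yubolye
  rule 3 (unconditioned shift): yubolye → zubolze
  ⇒ Deneka zubolze
No other proto-form is consistent with every reflex, so the reconstruction is *yupolye.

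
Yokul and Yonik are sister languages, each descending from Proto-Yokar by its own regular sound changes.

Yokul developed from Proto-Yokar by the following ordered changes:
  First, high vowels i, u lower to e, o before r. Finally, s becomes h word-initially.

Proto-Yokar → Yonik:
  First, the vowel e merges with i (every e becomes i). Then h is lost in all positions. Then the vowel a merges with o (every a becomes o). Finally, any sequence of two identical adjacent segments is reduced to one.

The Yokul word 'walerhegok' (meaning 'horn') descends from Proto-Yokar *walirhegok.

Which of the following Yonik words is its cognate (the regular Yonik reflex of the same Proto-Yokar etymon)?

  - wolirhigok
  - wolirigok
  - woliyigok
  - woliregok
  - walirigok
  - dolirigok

Yonik: *walirhegok > walirhigok > walirigok > wolirigok  (by vowel merger, h-loss, vowel merger)

wolirigok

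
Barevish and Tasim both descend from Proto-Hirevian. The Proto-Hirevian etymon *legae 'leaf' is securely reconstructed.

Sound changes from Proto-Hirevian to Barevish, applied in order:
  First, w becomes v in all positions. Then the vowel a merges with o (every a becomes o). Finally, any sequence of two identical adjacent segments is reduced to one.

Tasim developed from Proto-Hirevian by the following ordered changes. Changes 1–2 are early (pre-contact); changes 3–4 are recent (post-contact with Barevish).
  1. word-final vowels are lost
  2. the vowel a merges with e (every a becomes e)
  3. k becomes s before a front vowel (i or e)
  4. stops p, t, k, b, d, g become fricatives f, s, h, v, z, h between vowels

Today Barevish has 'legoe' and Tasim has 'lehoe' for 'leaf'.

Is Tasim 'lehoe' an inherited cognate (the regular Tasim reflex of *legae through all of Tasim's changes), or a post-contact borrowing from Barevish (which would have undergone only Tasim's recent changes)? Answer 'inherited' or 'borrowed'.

borrowed

If inherited, *legae would pass through all of Tasim's changes:
Tasim: *legae > lega > lege > lehe  (by apocope, vowel merger, intervocalic lenition)
If borrowed from Barevish 'legoe' after the early changes, it would undergo only the recent ones:
  rule 3 (palatalisation): no change (legoe)
  rule 4 (intervocalic lenition): legoe → lehoe
  ⇒ as a loan: lehoe
Tasim 'lehoe' matches the loan outcome 'lehoe', not the inherited 'lehe' — it skipped the early Tasim changes, so it was borrowed from Barevish.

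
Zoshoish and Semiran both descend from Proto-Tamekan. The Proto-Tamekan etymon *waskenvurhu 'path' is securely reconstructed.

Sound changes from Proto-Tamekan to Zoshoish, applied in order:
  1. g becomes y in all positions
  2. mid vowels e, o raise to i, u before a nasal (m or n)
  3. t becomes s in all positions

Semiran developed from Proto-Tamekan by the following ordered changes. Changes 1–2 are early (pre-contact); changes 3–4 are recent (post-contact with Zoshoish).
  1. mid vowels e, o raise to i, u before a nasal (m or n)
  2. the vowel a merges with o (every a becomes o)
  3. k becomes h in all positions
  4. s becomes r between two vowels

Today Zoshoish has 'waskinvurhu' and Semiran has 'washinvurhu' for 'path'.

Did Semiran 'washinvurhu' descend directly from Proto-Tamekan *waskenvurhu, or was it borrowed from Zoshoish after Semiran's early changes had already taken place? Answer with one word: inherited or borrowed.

borrowed

If inherited, *waskenvurhu would pass through all of Semiran's changes:
Semiran: *waskenvurhu
  waskenvurhu → waskinvurhu   [pre-nasal raising]
  waskinvurhu → woskinvurhu   [vowel merger]
  woskinvurhu → woshinvurhu   [unconditioned shift]
  woshinvurhu (rule 4 does not apply)
  giving Semiran woshinvurhu.
If borrowed from Zoshoish 'waskinvurhu' after the early changes, it would undergo only the recent ones:
  rule 3 (unconditioned shift): waskinvurhu → washinvurhu
  rule 4 (rhotacism): no change (washinvurhu)
  ⇒ as a loan: washinvurhu
Semiran 'washinvurhu' matches the loan outcome 'washinvurhu', not the inherited 'woshinvurhu' — it skipped the early Semiran changes, so it was borrowed from Zoshoish.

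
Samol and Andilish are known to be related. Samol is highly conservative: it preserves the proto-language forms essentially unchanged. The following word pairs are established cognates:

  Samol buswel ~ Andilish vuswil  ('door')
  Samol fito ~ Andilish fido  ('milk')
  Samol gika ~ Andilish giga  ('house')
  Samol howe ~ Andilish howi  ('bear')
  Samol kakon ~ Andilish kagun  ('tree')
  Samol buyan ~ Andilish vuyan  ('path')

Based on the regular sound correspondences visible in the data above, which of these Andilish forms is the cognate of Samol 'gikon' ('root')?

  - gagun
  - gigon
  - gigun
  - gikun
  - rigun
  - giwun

gigun

kakon ~ kagun — Samol k corresponds to Andilish g between vowels (before a back vowel).
kakon ~ kagun — Samol o corresponds to Andilish u after a consonant, before a nasal.
Applying these to Samol 'gikon':
  gikon → gigon   (k→g between vowels (before a back vowel))
  gigon → gigun   (o→u after a consonant, before a nasal)
So the Andilish cognate is 'gigun'.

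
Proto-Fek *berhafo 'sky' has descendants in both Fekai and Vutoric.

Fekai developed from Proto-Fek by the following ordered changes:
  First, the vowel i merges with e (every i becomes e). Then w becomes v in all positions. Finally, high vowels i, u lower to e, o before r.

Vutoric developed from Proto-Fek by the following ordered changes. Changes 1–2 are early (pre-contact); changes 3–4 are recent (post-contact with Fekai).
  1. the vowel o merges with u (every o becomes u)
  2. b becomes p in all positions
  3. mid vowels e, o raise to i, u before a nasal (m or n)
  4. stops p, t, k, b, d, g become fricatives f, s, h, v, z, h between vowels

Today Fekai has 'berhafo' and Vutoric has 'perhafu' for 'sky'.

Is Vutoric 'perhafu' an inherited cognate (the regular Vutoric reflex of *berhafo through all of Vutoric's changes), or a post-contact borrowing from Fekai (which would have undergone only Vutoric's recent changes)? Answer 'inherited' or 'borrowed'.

inherited

If inherited, *berhafo would pass through all of Vutoric's changes:
Vutoric: *berhafo > berhafu > perhafu  (by vowel merger, unconditioned shift)
If borrowed from Fekai 'berhafo' after the early changes, it would undergo only the recent ones:
  rule 3 (pre-nasal raising): no change (berhafo)
  rule 4 (intervocalic lenition): no change (berhafo)
  ⇒ as a loan: berhafo
Vutoric 'perhafu' matches the inherited outcome exactly, so it is an inherited cognate, not a loan.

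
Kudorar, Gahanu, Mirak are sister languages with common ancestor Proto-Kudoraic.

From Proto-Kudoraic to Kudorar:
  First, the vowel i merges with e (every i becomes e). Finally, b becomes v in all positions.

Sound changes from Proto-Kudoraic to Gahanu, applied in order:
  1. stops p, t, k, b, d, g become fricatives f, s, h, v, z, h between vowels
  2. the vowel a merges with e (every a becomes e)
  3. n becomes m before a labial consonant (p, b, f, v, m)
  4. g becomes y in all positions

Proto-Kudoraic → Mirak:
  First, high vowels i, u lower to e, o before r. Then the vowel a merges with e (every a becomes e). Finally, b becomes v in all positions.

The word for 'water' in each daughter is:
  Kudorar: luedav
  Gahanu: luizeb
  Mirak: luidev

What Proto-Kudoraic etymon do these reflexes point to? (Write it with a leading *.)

*luidab

Position 4: Kudorar has d, Gahanu has z, Mirak has d. Kudorar preserves d here (none of its changes turn any other segment into d), so the proto-segment is *d.
Position 3: Kudorar has e, Gahanu has i, Mirak has i. Gahanu preserves i here (none of its changes turn any other segment into i), so the proto-segment is *i.
Position 6: Kudorar has v, Gahanu has b, Mirak has v. Gahanu preserves b here (none of its changes turn any other segment into b), so the proto-segment is *b.
This points to *luidab. Verify forward in each daughter:
Kudorar: start from *luidab.
  rule 1 (vowel merger): luidab → luedab
  rule 2 (unconditioned shift): luedab → luedav
  ⇒ Kudorar luedav
Gahanu: start from *luidab.
  rule 1 (intervocalic lenition): luidab → luizab
  rule 2 (vowel merger): luizab → luizeb
  rule 3: no change — luizeb
  rule 4: no change — luizeb
  ⇒ Gahanu luizeb
Mirak: start from *luidab.
  rule 1: no change — luidab
  rule 2 (vowel merger): luidab → luideb
  rule 3 (unconditioned shift): luideb → luidev
  ⇒ Mirak luidev
*luidab is the unique common source.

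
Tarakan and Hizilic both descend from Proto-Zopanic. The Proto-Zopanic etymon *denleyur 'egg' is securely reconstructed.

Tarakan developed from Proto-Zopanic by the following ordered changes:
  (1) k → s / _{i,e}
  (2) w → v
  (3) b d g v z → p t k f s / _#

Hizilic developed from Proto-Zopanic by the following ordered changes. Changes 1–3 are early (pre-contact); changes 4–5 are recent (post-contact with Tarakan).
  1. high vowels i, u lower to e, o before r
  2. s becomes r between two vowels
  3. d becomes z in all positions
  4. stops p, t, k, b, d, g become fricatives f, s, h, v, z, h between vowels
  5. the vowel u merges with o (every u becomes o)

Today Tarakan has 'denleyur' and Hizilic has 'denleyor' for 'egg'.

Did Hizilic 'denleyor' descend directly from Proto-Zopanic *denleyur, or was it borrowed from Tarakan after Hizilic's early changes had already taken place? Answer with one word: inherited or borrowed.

If inherited, *denleyur would pass through all of Hizilic's changes:
Hizilic: *denleyur > denleyor > zenleyor  (by pre-rhotic lowering, unconditioned shift)
If borrowed from Tarakan 'denleyur' after the early changes, it would undergo only the recent ones:
  rule 4 (intervocalic lenition): no change (denleyur)
  rule 5 (vowel merger): denleyur → denleyor
  ⇒ as a loan: denleyor
Hizilic 'denleyor' matches the loan outcome 'denleyor', not the inherited 'zenleyor' — it skipped the early Hizilic changes, so it was borrowed from Tarakan.

borrowed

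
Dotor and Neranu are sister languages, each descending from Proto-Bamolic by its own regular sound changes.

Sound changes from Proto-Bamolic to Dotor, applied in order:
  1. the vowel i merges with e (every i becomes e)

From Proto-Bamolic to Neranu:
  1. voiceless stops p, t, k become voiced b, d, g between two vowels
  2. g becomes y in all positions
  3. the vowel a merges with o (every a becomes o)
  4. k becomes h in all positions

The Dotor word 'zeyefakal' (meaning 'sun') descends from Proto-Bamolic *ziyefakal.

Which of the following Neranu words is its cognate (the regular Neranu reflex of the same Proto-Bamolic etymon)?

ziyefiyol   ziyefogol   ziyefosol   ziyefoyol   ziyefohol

Neranu: start from *ziyefakal.
  rule 1 (intervocalic voicing): ziyefakal → ziyefagal
  rule 2 (unconditioned shift): ziyefagal → ziyefayal
  rule 3 (vowel merger): ziyefayal → ziyefoyol
  rule 4: no change — ziyefoyol
  ⇒ Neranu ziyefoyol
Among the options, 'ziyefoyol' alone shows every Neranu change applied in order.

ziyefoyol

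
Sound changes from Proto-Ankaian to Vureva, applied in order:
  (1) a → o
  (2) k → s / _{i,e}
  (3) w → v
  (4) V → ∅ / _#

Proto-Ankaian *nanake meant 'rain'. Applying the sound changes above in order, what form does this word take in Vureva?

nonos

Vureva: *nanake > nonoke > nonose > nonos  (by vowel merger, palatalisation, apocope)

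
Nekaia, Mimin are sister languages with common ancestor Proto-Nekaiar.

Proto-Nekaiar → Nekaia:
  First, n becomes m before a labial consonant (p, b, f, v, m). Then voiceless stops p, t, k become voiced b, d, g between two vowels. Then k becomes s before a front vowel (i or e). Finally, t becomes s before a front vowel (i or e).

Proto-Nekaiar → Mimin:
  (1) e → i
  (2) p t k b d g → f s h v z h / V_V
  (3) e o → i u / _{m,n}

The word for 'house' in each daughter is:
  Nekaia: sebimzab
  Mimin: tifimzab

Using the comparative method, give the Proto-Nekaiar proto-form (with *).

*tepimzab

Position 1: Nekaia has s, Mimin has t. Mimin preserves t here (none of its changes turn any other segment into t), so the proto-segment is *t.
Position 2: Nekaia has e, Mimin has i. Nekaia preserves e here (none of its changes turn any other segment into e), so the proto-segment is *e.
Position 3: Nekaia has b, Mimin has f. Taking the neighbouring segments as reconstructed: Nekaia b could go back to *p or *b; Mimin f could go back to *p or *f — the one source consistent with every daughter is *p.
This points to *tepimzab. Verify forward in each daughter:
Nekaia: *tepimzab > tebimzab > sebimzab  (by intervocalic voicing, palatalisation)
Mimin: start from *tepimzab.
  rule 1 (vowel merger): tepimzab → tipimzab
  rule 2 (intervocalic lenition): tipimzab → tifimzab
  rule 3: no change — tifimzab
  ⇒ Mimin tifimzab
*tepimzab is the unique common source.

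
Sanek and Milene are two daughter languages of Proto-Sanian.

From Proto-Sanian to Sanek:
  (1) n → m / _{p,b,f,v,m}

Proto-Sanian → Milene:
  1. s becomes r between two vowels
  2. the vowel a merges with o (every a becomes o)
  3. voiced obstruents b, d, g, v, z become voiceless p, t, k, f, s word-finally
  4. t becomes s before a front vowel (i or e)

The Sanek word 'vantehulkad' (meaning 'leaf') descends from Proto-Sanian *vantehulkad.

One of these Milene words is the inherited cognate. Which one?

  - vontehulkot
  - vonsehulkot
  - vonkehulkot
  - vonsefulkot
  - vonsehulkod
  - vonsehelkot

vonsehulkot

Milene: *vantehulkad
  vantehulkad (rule 1 does not apply)
  vantehulkad → vontehulkod   [vowel merger]
  vontehulkod → vontehulkot   [final devoicing]
  vontehulkot → vonsehulkot   [palatalisation]
  giving Milene vonsehulkot.
Among the options, 'vonsehulkot' alone shows every Milene change applied in order.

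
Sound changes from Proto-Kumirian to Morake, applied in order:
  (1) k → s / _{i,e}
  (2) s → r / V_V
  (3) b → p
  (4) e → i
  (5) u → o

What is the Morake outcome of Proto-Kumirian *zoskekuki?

Morake: *zoskekuki > zossekusi > zossekuri > zossikuri > zossikori  (by palatalisation, rhotacism, vowel merger, vowel merger)

zossikori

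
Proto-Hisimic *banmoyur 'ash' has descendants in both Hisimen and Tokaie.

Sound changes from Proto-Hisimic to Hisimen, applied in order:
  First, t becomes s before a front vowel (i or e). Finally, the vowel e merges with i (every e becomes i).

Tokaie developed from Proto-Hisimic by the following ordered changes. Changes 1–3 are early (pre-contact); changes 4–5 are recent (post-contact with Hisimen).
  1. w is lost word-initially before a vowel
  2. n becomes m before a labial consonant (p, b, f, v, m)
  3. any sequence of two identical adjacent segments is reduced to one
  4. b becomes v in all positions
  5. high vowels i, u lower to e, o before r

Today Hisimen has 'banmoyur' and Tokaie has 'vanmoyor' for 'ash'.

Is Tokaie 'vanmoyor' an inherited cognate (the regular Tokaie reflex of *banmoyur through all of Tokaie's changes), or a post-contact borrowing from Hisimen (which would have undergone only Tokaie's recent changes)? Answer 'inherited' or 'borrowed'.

borrowed

If inherited, *banmoyur would pass through all of Tokaie's changes:
Tokaie: *banmoyur > bammoyur > bamoyur > vamoyur > vamoyor  (by nasal place assimilation, degemination, unconditioned shift, pre-rhotic lowering)
If borrowed from Hisimen 'banmoyur' after the early changes, it would undergo only the recent ones:
  rule 4 (unconditioned shift): banmoyur → vanmoyur
  rule 5 (pre-rhotic lowering): vanmoyur → vanmoyor
  ⇒ as a loan: vanmoyor
Tokaie 'vanmoyor' matches the loan outcome 'vanmoyor', not the inherited 'vamoyor' — it skipped the early Tokaie changes, so it was borrowed from Hisimen.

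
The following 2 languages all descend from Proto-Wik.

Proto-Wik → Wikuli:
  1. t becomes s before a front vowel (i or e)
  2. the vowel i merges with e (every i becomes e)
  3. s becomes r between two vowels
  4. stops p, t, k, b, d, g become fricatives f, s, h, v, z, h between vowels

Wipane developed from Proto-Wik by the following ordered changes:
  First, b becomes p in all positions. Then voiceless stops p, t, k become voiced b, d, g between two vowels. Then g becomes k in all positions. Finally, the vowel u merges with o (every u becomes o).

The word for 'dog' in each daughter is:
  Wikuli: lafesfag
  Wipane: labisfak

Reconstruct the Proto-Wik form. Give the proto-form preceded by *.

*lapisfag

Position 4: Wikuli has e, Wipane has i. Wipane preserves i here (none of its changes turn any other segment into i), so the proto-segment is *i.
Position 8: Wikuli has g, Wipane has k. Wikuli preserves g here (none of its changes turn any other segment into g), so the proto-segment is *g.
Continuing position by position gives *lapisfag; check it forward:
Wikuli: *lapisfag
  lapisfag (rule 1 does not apply)
  lapisfag → lapesfag   [vowel merger]
  lapesfag (rule 3 does not apply)
  lapesfag → lafesfag   [intervocalic lenition]
  giving Wikuli lafesfag.
Wipane: *lapisfag > labisfag > labisfak  (by intervocalic voicing, unconditioned shift)
*lapisfag is the unique common source.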